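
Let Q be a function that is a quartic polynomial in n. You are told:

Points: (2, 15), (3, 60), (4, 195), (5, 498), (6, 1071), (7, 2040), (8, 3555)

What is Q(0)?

3

First differences: 45, 135, 303, 573, 969, 1515. Second differences: 90, 168, 270, 396, 546. Third differences: 78, 102, 126, 150. Fourth differences: 24, 24, 24.
Level-4 differences are constant, so Q has degree 4.
Fitting a degree-4 polynomial gives Q(n) = n^4 - n³ - n² + 4n + 3.
The constant term is Q(0) = 3.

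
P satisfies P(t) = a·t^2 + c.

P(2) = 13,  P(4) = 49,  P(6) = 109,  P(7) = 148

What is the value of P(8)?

From P(2) = 13 and P(4) = 49: 4a + c = 13 and 16a + c = 49.
Subtracting: 12a = 36, so a = 3; then c = 13 − 3·4 = 1.
So P(t) = 3t² + 1, and P(8) = 193.

193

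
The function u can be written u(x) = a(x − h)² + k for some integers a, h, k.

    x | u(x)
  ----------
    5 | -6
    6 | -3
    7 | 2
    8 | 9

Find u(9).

First differences 3, 5, 7; second difference 2 = 2a, so a = 1.
Expanding, the x-coefficient is −2ah = -2h; matching it to the data gives h = 4, and then k = -7.
So u(x) = 1(x − 4)² − 7.
u(9) = 1·5² − 7 = 18.

18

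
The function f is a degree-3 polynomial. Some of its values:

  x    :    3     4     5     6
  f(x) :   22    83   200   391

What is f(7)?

Write f(x) = ax³ + bx² + cx + d; the 4 given values yield a linear system in the 4 coefficients.
Solving, f(x) = 3x³ - 8x² + 6x - 5.
Then f(7) = 674.

674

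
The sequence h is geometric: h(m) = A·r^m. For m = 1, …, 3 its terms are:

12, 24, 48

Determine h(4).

Consecutive ratio: 24/12 = 2, and 48/24 = 2, so r = 2.
Then A·2^1 = 12 gives A = 6, and h(m) = 6·2^m.
h(4) = 6·2^4 = 96.

96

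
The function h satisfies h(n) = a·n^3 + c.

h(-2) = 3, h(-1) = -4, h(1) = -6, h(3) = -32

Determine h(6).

From h(-2) = 3 and h(-1) = -4: -8a + c = 3 and -1a + c = -4.
Subtracting: 7a = -7, so a = -1; then c = 3 − (-1)·(-8) = -5.
So h(n) = -1n³ − 5, and h(6) = -221.

-221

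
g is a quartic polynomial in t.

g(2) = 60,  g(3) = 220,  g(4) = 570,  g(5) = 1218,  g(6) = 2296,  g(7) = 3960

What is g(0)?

First differences: 160, 350, 648, 1078, 1664. Second differences: 190, 298, 430, 586. Third differences: 108, 132, 156. Fourth differences: 24, 24.
Level-4 differences are constant, so g has degree 4.
Fitting a degree-4 polynomial gives g(t) = t^4 + 4t³ + 4t² - t - 2.
The constant term is g(0) = -2.

-2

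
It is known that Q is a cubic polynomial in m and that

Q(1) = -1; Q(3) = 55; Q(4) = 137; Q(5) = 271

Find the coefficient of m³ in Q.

2

Write Q(m) = am³ + bm² + cm + d; the 4 given values yield a linear system in the 4 coefficients.
Solving, Q(m) = 2m³ + 2m² - 6m + 1.
The coefficient of m³ is 2.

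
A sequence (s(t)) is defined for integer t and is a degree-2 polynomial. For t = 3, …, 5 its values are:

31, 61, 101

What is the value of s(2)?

Write s(t) = at² + bt + c; the 3 given values yield a linear system in the 3 coefficients.
Solving, s(t) = 5t² - 5t + 1.
Then s(2) = 11.

11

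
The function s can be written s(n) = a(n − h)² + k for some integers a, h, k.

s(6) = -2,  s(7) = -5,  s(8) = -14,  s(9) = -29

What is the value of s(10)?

First differences -3, -9, -15; second difference -6 = 2a, so a = -3.
Expanding, the n-coefficient is −2ah = 6h; matching it to the data gives h = 6, and then k = -2.
So s(n) = -3(n − 6)² − 2.
s(10) = -3·4² − 2 = -50.

-50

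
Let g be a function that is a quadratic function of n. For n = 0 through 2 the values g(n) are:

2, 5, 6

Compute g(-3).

-19

Write g(n) = an² + bn + c; the 3 given values yield a linear system in the 3 coefficients.
Solving, g(n) = -n² + 4n + 2.
Then g(-3) = -19.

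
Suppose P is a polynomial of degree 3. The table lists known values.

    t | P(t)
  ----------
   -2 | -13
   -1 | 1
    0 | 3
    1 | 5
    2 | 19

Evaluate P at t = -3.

-51

First differences: 14, 2, 2, 14. Second differences: -12, 0, 12. Third differences: 12, 12.
Level-3 differences are constant, so P has degree 3.
Fitting a degree-3 polynomial gives P(t) = 2t³ + 3.
Then P(-3) = -51.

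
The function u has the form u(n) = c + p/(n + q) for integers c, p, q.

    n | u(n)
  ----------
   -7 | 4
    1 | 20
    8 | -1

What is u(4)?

-7

(u(n) − c)(n + q) = p for each data point; the three points give a linear system in c and q, then p follows.
Solving: c = 2, q = -2, p = -18, so u(n) = 2 − 18/(n − 2).
Then u(4) = 2 − 18/2 = -7.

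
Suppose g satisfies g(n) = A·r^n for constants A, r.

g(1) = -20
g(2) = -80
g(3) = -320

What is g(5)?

-5120

Consecutive ratio: -80/(-20) = 4, and -320/(-80) = 4, so r = 4.
Then A·4^1 = -20 gives A = -5, and g(n) = -5·4^n.
g(5) = -5·4^5 = -5120.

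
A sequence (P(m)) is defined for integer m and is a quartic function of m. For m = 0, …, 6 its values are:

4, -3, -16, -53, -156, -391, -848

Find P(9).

-4811

Write P(m) = am^4 + bm³ + cm² + dm + e; the 7 given values yield a linear system in the 5 coefficients.
Solving, P(m) = -m^4 + 3m³ - 5m² - 4m + 4.
Then P(9) = -4811.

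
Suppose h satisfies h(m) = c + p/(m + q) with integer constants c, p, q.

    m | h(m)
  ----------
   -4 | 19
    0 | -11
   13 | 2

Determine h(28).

(h(m) − c)(m + q) = p for each data point; the three points give a linear system in c and q, then p follows.
Solving: c = 4, q = 2, p = -30, so h(m) = 4 − 30/(m + 2).
Then h(28) = 4 − 30/30 = 3.

3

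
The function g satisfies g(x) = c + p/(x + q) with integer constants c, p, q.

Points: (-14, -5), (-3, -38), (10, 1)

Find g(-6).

-11

(g(x) − c)(x + q) = p for each data point; the three points give a linear system in c and q, then p follows.
Solving: c = -2, q = 2, p = 36, so g(x) = -2 + 36/(x + 2).
Then g(-6) = -2 + 36/(-4) = -11.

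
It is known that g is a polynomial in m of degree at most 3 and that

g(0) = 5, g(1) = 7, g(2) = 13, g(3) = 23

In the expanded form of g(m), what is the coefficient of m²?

2

First differences: 2, 6, 10. Second differences: 4, 4.
Level-2 differences are constant, so g has degree 2.
Fitting a degree-2 polynomial gives g(m) = 2m² + 5.
The coefficient of m² is 2.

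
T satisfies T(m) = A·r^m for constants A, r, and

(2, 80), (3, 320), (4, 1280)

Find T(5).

5120

Consecutive ratio: 320/80 = 4, and 1280/320 = 4, so r = 4.
Then A·4^2 = 80 gives A = 5, and T(m) = 5·4^m.
T(5) = 5·4^5 = 5120.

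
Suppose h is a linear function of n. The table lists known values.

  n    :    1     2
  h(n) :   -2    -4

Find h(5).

-10

Write h(n) = an + b; the 2 given values yield a linear system in the 2 coefficients.
Solving, h(n) = -2n.
Then h(5) = -10.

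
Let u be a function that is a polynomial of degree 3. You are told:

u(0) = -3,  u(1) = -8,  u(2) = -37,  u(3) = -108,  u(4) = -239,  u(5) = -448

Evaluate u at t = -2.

First differences: -5, -29, -71, -131, -209. Second differences: -24, -42, -60, -78. Third differences: -18, -18, -18.
Level-3 differences are constant, so u has degree 3.
Fitting a degree-3 polynomial gives u(t) = -3t³ - 3t² + t - 3.
Then u(-2) = 7.

7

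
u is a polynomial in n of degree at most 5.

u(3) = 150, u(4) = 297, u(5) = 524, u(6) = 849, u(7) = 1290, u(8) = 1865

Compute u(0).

9

First differences: 147, 227, 325, 441, 575. Second differences: 80, 98, 116, 134. Third differences: 18, 18, 18.
Level-3 differences are constant, so u has degree 3.
Fitting a degree-3 polynomial gives u(n) = 3n³ + 4n² + 8n + 9.
Then u(0) = 9.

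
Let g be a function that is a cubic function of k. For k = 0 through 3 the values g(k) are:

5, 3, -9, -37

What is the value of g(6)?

-277

Write g(k) = ak³ + bk² + ck + d; the 4 given values yield a linear system in the 4 coefficients.
Solving, g(k) = -k³ - 2k² + k + 5.
Then g(6) = -277.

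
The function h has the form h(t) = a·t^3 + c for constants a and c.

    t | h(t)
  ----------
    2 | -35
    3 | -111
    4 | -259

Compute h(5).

From h(2) = -35 and h(3) = -111: 8a + c = -35 and 27a + c = -111.
Subtracting: 19a = -76, so a = -4; then c = -35 − (-4)·8 = -3.
So h(t) = -4t³ − 3, and h(5) = -503.

-503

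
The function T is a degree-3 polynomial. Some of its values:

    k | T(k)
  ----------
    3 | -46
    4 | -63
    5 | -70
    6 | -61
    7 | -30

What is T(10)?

First differences: -17, -7, 9, 31. Second differences: 10, 16, 22. Third differences: 6, 6.
Level-3 differences are constant, so T has degree 3.
Fitting a degree-3 polynomial gives T(k) = k³ - 7k² - 5k + 5.
Then T(10) = 255.

255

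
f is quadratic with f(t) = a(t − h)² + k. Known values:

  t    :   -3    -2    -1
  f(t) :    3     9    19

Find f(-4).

First differences 6, 10; second difference 4 = 2a, so a = 2.
Expanding, the t-coefficient is −2ah = -4h; matching it to the data gives h = -4, and then k = 1.
So f(t) = 2(t + 4)² + 1.
f(-4) = 2·0² + 1 = 1.

1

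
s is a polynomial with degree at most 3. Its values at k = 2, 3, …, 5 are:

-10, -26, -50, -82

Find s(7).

-170

First differences: -16, -24, -32. Second differences: -8, -8.
Level-2 differences are constant, so s has degree 2.
Fitting a degree-2 polynomial gives s(k) = -4k² + 4k - 2.
Then s(7) = -170.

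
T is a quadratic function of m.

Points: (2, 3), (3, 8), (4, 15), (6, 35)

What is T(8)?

Write T(m) = am² + bm + c; the 4 given values yield a linear system in the 3 coefficients.
Solving, T(m) = m² - 1.
Then T(8) = 63.

63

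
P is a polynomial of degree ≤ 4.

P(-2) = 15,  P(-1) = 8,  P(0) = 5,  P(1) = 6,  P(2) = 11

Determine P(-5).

60

First differences: -7, -3, 1, 5. Second differences: 4, 4, 4.
Level-2 differences are constant, so P has degree 2.
Fitting a degree-2 polynomial gives P(x) = 2x² - x + 5.
Then P(-5) = 60.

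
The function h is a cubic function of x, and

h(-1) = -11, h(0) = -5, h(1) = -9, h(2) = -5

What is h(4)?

99

Write h(x) = ax³ + bx² + cx + d; the 4 given values yield a linear system in the 4 coefficients.
Solving, h(x) = 3x³ - 5x² - 2x - 5.
Then h(4) = 99.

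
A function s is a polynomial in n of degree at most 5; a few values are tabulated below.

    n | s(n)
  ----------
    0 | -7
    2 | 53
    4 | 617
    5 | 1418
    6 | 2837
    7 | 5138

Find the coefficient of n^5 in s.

0

Write s(n) = an^5 + bn^4 + cn³ + dn² + en + p; the 6 given values yield a linear system in the 6 coefficients.
Solving, the leading coefficient vanishes, and s(n) = 2n^4 + 7n² - 7.
The coefficient of n^5 is 0.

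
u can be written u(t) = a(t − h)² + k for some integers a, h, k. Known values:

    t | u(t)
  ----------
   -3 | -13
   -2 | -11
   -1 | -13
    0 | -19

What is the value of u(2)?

First differences 2, -2, -6; second difference -4 = 2a, so a = -2.
Expanding, the t-coefficient is −2ah = 4h; matching it to the data gives h = -2, and then k = -11.
So u(t) = -2(t + 2)² − 11.
u(2) = -2·4² − 11 = -43.

-43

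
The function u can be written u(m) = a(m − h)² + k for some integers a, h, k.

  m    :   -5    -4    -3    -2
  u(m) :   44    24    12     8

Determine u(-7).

First differences -20, -12, -4; second difference 8 = 2a, so a = 4.
Expanding, the m-coefficient is −2ah = -8h; matching it to the data gives h = -2, and then k = 8.
So u(m) = 4(m + 2)² + 8.
u(-7) = 4·(-5)² + 8 = 108.

108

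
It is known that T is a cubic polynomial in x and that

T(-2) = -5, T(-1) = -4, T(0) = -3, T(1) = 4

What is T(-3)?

-12

Write T(x) = ax³ + bx² + cx + d; the 4 given values yield a linear system in the 4 coefficients.
Solving, T(x) = x³ + 3x² + 3x - 3.
Then T(-3) = -12.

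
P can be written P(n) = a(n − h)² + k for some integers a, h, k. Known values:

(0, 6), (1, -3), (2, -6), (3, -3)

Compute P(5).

First differences -9, -3, 3; second difference 6 = 2a, so a = 3.
Expanding, the n-coefficient is −2ah = -6h; matching it to the data gives h = 2, and then k = -6.
So P(n) = 3(n − 2)² − 6.
P(5) = 3·3² − 6 = 21.

21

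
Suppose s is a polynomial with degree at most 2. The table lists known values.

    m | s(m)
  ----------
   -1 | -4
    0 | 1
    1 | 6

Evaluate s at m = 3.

First differences: 5, 5.
Level-1 differences are constant, so s has degree 1.
Fitting a degree-1 polynomial gives s(m) = 5m + 1.
Then s(3) = 16.

16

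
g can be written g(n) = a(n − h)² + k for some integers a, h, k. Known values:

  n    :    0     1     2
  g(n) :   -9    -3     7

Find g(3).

21

First differences 6, 10; second difference 4 = 2a, so a = 2.
Expanding, the n-coefficient is −2ah = -4h; matching it to the data gives h = -1, and then k = -11.
So g(n) = 2(n + 1)² − 11.
g(3) = 2·4² − 11 = 21.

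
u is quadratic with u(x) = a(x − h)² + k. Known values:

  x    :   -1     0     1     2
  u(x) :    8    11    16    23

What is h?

First differences 3, 5, 7; second difference 2 = 2a, so a = 1.
Expanding, the x-coefficient is −2ah = -2h; matching it to the data gives h = -2, and then k = 7.
So u(x) = 1(x + 2)² + 7.
Hence h = -2.

-2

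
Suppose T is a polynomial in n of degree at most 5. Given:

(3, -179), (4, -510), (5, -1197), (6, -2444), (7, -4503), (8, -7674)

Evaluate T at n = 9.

First differences: -331, -687, -1247, -2059, -3171. Second differences: -356, -560, -812, -1112. Third differences: -204, -252, -300. Fourth differences: -48, -48.
Level-4 differences are constant, so T has degree 4.
Fitting a degree-4 polynomial gives T(n) = -2n^4 + 2n³ - 8n² + n - 2.
Then T(9) = -12305.

-12305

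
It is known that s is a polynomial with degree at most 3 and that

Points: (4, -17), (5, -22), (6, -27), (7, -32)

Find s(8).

-37

Write s(t) = at³ + bt² + ct + d; the 4 given values yield a linear system in the 4 coefficients.
Solving, the top 2 coefficients vanish, and s(t) = -5t + 3.
Then s(8) = -37.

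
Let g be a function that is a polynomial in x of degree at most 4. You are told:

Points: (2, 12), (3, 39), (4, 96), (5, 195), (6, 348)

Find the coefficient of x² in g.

First differences: 27, 57, 99, 153. Second differences: 30, 42, 54. Third differences: 12, 12.
Level-3 differences are constant, so g has degree 3.
Fitting a degree-3 polynomial gives g(x) = 2x³ - 3x² + 4x.
The coefficient of x² is -3.

-3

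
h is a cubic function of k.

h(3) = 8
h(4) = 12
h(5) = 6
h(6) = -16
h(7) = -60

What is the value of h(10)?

-384

First differences: 4, -6, -22, -44. Second differences: -10, -16, -22. Third differences: -6, -6.
Level-3 differences are constant, so h has degree 3.
Fitting a degree-3 polynomial gives h(k) = -k³ + 7k² - 8k - 4.
Then h(10) = -384.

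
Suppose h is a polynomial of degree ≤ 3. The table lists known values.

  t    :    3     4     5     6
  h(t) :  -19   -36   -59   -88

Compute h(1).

-3

First differences: -17, -23, -29. Second differences: -6, -6.
Level-2 differences are constant, so h has degree 2.
Fitting a degree-2 polynomial gives h(t) = -3t² + 4t - 4.
Then h(1) = -3.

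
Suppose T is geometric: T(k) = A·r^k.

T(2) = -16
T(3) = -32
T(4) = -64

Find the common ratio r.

2

Consecutive ratio: -32/(-16) = 2, and -64/(-32) = 2, so r = 2.
Then A·2^2 = -16 gives A = -4, and T(k) = -4·2^k.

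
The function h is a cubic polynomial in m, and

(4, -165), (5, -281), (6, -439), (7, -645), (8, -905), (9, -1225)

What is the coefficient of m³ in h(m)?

-1

Write h(m) = am³ + bm² + cm + d; the 6 given values yield a linear system in the 4 coefficients.
Solving, h(m) = -m³ - 6m² - m - 1.
The coefficient of m³ is -1.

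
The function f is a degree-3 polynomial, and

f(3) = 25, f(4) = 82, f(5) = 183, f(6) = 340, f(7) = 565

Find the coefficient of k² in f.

First differences: 57, 101, 157, 225. Second differences: 44, 56, 68. Third differences: 12, 12.
Level-3 differences are constant, so f has degree 3.
Fitting a degree-3 polynomial gives f(k) = 2k³ - 2k² - 3k - 2.
The coefficient of k² is -2.

-2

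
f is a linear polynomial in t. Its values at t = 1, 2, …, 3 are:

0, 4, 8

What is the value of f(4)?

Write f(t) = at + b; the 3 given values yield a linear system in the 2 coefficients.
Solving, f(t) = 4t - 4.
Then f(4) = 12.

12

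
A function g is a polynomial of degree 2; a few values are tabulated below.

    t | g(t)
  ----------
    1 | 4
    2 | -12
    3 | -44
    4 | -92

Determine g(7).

-332

First differences: -16, -32, -48. Second differences: -16, -16.
Level-2 differences are constant, so g has degree 2.
Fitting a degree-2 polynomial gives g(t) = -8t² + 8t + 4.
Then g(7) = -332.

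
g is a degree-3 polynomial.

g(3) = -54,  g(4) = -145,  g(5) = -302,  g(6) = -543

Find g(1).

2

Write g(n) = an³ + bn² + cn + d; the 4 given values yield a linear system in the 4 coefficients.
Solving, g(n) = -3n³ + 3n² - n + 3.
Then g(1) = 2.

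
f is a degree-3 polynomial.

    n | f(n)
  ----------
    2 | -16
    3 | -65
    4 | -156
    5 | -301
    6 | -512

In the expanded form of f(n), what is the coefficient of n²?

-3

Write f(n) = an³ + bn² + cn + d; the 5 given values yield a linear system in the 4 coefficients.
Solving, f(n) = -2n³ - 3n² + 4n + 4.
The coefficient of n² is -3.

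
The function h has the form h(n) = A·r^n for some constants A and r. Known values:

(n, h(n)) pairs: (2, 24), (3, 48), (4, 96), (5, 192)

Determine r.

Consecutive ratio: 48/24 = 2, and 96/48 = 2, so r = 2.
Then A·2^2 = 24 gives A = 6, and h(n) = 6·2^n.

2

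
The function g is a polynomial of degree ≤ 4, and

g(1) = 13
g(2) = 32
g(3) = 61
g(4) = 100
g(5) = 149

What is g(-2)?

First differences: 19, 29, 39, 49. Second differences: 10, 10, 10.
Level-2 differences are constant, so g has degree 2.
Fitting a degree-2 polynomial gives g(n) = 5n² + 4n + 4.
Then g(-2) = 16.

16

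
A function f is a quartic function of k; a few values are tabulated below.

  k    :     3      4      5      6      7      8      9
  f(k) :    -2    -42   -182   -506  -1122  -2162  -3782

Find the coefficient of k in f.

First differences: -40, -140, -324, -616, -1040, -1620. Second differences: -100, -184, -292, -424, -580. Third differences: -84, -108, -132, -156. Fourth differences: -24, -24, -24.
Level-4 differences are constant, so f has degree 4.
Fitting a degree-4 polynomial gives f(k) = -k^4 + 4k³ - k² - 6k - 2.
The coefficient of k is -6.

-6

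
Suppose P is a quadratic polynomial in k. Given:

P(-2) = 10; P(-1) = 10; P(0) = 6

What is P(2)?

Write P(k) = ak² + bk + c; the 3 given values yield a linear system in the 3 coefficients.
Solving, P(k) = -2k² - 6k + 6.
Then P(2) = -14.

-14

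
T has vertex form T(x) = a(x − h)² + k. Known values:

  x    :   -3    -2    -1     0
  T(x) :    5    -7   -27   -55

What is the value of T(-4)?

First differences -12, -20, -28; second difference -8 = 2a, so a = -4.
Expanding, the x-coefficient is −2ah = 8h; matching it to the data gives h = -4, and then k = 9.
So T(x) = -4(x + 4)² + 9.
T(-4) = -4·0² + 9 = 9.

9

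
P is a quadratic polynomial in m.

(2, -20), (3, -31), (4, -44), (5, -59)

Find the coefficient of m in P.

-6

First differences: -11, -13, -15. Second differences: -2, -2.
Level-2 differences are constant, so P has degree 2.
Fitting a degree-2 polynomial gives P(m) = -m² - 6m - 4.
The coefficient of m is -6.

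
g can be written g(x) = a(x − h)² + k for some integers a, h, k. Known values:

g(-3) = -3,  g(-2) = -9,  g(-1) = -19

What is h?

First differences -6, -10; second difference -4 = 2a, so a = -2.
Expanding, the x-coefficient is −2ah = 4h; matching it to the data gives h = -4, and then k = -1.
So g(x) = -2(x + 4)² − 1.
Hence h = -4.

-4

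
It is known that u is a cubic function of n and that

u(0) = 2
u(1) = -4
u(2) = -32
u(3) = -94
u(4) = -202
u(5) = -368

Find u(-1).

First differences: -6, -28, -62, -108, -166. Second differences: -22, -34, -46, -58. Third differences: -12, -12, -12.
Level-3 differences are constant, so u has degree 3.
Fitting a degree-3 polynomial gives u(n) = -2n³ - 5n² + n + 2.
Then u(-1) = -2.

-2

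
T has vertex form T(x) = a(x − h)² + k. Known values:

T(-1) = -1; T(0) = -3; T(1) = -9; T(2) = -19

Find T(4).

First differences -2, -6, -10; second difference -4 = 2a, so a = -2.
Expanding, the x-coefficient is −2ah = 4h; matching it to the data gives h = -1, and then k = -1.
So T(x) = -2(x + 1)² − 1.
T(4) = -2·5² − 1 = -51.

-51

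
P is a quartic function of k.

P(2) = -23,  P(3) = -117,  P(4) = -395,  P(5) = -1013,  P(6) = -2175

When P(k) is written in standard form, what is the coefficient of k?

-2

Write P(k) = ak^4 + bk³ + ck² + dk + e; the 5 given values yield a linear system in the 5 coefficients.
Solving, P(k) = -2k^4 + 2k³ - 2k - 3.
The coefficient of k is -2.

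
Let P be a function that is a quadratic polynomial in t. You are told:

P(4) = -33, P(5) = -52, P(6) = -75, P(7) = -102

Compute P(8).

Write P(t) = at² + bt + c; the 4 given values yield a linear system in the 3 coefficients.
Solving, P(t) = -2t² - t + 3.
Then P(8) = -133.

-133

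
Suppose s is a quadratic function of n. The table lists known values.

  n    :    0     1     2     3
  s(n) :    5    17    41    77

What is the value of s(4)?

First differences: 12, 24, 36. Second differences: 12, 12.
Level-2 differences are constant, so s has degree 2.
Extending the table by one column gives the next first difference 48, so s(4) = 77 + 48 = 125.

125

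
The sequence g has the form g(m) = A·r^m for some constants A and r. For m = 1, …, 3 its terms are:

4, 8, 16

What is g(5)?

64

Consecutive ratio: 8/4 = 2, and 16/8 = 2, so r = 2.
Then A·2^1 = 4 gives A = 2, and g(m) = 2·2^m.
g(5) = 2·2^5 = 64.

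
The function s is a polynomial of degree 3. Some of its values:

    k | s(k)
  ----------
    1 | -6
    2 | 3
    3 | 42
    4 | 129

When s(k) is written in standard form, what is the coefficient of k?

Write s(k) = ak³ + bk² + ck + d; the 4 given values yield a linear system in the 4 coefficients.
Solving, s(k) = 3k³ - 3k² - 3k - 3.
The coefficient of k is -3.

-3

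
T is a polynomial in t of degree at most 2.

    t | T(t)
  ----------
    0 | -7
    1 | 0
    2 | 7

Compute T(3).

14

First differences: 7, 7.
Level-1 differences are constant, so T has degree 1.
Fitting a degree-1 polynomial gives T(t) = 7t - 7.
Then T(3) = 14.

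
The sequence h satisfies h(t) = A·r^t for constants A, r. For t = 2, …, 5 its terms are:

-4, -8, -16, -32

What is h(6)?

-64

Consecutive ratio: -8/(-4) = 2, and -16/(-8) = 2, so r = 2.
Then A·2^2 = -4 gives A = -1, and h(t) = -1·2^t.
h(6) = -1·2^6 = -64.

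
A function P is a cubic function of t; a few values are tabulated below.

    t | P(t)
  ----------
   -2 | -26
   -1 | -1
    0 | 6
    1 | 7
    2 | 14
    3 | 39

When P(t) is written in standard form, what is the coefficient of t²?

First differences: 25, 7, 1, 7, 25. Second differences: -18, -6, 6, 18. Third differences: 12, 12, 12.
Level-3 differences are constant, so P has degree 3.
Fitting a degree-3 polynomial gives P(t) = 2t³ - 3t² + 2t + 6.
The coefficient of t² is -3.

-3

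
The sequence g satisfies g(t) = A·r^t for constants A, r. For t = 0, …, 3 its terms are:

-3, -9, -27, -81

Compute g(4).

Consecutive ratio: -9/(-3) = 3, and -27/(-9) = 3, so r = 3.
Then A·3^0 = -3 gives A = -3, and g(t) = -3·3^t.
g(4) = -3·3^4 = -243.

-243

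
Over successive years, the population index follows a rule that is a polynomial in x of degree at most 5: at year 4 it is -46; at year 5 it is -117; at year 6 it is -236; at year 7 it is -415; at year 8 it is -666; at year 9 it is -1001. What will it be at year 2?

Write the value at x as Q(x).
Write Q(x) = ax^5 + bx^4 + cx³ + dx² + ex + p; the 6 given values yield a linear system in the 6 coefficients.
Solving, the top 2 coefficients vanish, and Q(x) = -2x³ + 6x² - 3x - 2.
Then Q(2) = 0.

0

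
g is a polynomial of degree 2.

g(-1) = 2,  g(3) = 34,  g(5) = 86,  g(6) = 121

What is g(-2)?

9

Write g(t) = at² + bt + c; the 4 given values yield a linear system in the 3 coefficients.
Solving, g(t) = 3t² + 2t + 1.
Then g(-2) = 9.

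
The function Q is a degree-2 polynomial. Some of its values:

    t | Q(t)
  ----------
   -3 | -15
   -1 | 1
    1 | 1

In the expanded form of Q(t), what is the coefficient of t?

0

Write Q(t) = at² + bt + c; the 3 given values yield a linear system in the 3 coefficients.
Solving, Q(t) = -2t² + 3.
The coefficient of t is 0.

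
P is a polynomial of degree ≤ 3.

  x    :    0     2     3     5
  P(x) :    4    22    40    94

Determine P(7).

Write P(x) = ax³ + bx² + cx + d; the 4 given values yield a linear system in the 4 coefficients.
Solving, the leading coefficient vanishes, and P(x) = 3x² + 3x + 4.
Then P(7) = 172.

172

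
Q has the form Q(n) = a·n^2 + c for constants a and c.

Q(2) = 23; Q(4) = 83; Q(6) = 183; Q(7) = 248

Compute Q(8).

323

From Q(2) = 23 and Q(4) = 83: 4a + c = 23 and 16a + c = 83.
Subtracting: 12a = 60, so a = 5; then c = 23 − 5·4 = 3.
So Q(n) = 5n² + 3, and Q(8) = 323.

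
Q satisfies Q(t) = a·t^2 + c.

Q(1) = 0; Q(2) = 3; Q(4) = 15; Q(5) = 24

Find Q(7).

48

From Q(1) = 0 and Q(2) = 3: 1a + c = 0 and 4a + c = 3.
Subtracting: 3a = 3, so a = 1; then c = 0 − 1·1 = -1.
So Q(t) = 1t² − 1, and Q(7) = 48.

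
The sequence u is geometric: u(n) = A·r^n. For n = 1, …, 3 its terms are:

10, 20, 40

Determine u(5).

Consecutive ratio: 20/10 = 2, and 40/20 = 2, so r = 2.
Then A·2^1 = 10 gives A = 5, and u(n) = 5·2^n.
u(5) = 5·2^5 = 160.

160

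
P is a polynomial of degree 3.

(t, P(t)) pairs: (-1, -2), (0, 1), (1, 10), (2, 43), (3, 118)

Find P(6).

Write P(t) = at³ + bt² + ct + d; the 5 given values yield a linear system in the 4 coefficients.
Solving, P(t) = 3t³ + 3t² + 3t + 1.
Then P(6) = 775.

775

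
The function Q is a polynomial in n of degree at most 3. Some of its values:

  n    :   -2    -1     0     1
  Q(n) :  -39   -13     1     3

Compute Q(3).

-29

First differences: 26, 14, 2. Second differences: -12, -12.
Level-2 differences are constant, so Q has degree 2.
Fitting a degree-2 polynomial gives Q(n) = -6n² + 8n + 1.
Then Q(3) = -29.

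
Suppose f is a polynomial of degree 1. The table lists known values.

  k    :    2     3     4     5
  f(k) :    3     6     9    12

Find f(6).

First differences: 3, 3, 3.
Level-1 differences are constant, so f has degree 1.
Extending the table by one column gives the next first difference 3, so f(6) = 12 + 3 = 15.

15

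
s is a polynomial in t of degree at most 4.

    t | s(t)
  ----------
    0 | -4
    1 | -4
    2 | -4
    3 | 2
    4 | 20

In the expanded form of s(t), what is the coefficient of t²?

First differences: 0, 0, 6, 18. Second differences: 0, 6, 12. Third differences: 6, 6.
Level-3 differences are constant, so s has degree 3.
Fitting a degree-3 polynomial gives s(t) = t³ - 3t² + 2t - 4.
The coefficient of t² is -3.

-3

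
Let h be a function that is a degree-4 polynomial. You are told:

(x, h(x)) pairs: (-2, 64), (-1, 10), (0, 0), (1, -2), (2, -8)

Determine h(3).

-6

Write h(x) = ax^4 + bx³ + cx² + dx + e; the 5 given values yield a linear system in the 5 coefficients.
Solving, h(x) = x^4 - 4x³ + 3x² - 2x.
Then h(3) = -6.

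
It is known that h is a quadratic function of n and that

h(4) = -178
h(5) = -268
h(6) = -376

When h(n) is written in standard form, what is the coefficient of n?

-9

Write h(n) = an² + bn + c; the 3 given values yield a linear system in the 3 coefficients.
Solving, h(n) = -9n² - 9n + 2.
The coefficient of n is -9.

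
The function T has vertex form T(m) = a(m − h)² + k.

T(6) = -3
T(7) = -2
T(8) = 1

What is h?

First differences 1, 3; second difference 2 = 2a, so a = 1.
Expanding, the m-coefficient is −2ah = -2h; matching it to the data gives h = 6, and then k = -3.
So T(m) = 1(m − 6)² − 3.
Hence h = 6.

6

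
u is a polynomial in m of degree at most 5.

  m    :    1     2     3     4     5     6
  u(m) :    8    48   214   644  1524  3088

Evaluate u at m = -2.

First differences: 40, 166, 430, 880, 1564. Second differences: 126, 264, 450, 684. Third differences: 138, 186, 234. Fourth differences: 48, 48.
Level-4 differences are constant, so u has degree 4.
Fitting a degree-4 polynomial gives u(m) = 2m^4 + 3m³ - 5m² + 4m + 4.
Then u(-2) = -16.

-16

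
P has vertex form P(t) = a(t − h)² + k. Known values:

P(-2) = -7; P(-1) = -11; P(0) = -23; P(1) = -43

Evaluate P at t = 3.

-107

First differences -4, -12, -20; second difference -8 = 2a, so a = -4.
Expanding, the t-coefficient is −2ah = 8h; matching it to the data gives h = -2, and then k = -7.
So P(t) = -4(t + 2)² − 7.
P(3) = -4·5² − 7 = -107.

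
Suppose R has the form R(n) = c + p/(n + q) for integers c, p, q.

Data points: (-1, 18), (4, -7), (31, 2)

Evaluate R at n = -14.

5

(R(n) − c)(n + q) = p for each data point; the three points give a linear system in c and q, then p follows.
Solving: c = 3, q = -1, p = -30, so R(n) = 3 − 30/(n − 1).
Then R(-14) = 3 − 30/(-15) = 5.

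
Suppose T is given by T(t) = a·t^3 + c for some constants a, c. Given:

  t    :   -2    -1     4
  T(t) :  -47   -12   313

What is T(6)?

From T(-2) = -47 and T(-1) = -12: -8a + c = -47 and -1a + c = -12.
Subtracting: 7a = 35, so a = 5; then c = -47 − 5·(-8) = -7.
So T(t) = 5t³ − 7, and T(6) = 1073.

1073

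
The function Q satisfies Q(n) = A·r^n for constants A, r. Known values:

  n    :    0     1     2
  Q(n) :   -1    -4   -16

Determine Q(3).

-64

Consecutive ratio: -4/(-1) = 4, and -16/(-4) = 4, so r = 4.
Then A·4^0 = -1 gives A = -1, and Q(n) = -1·4^n.
Q(3) = -1·4^3 = -64.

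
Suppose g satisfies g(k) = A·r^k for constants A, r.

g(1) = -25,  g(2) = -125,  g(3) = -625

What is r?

5

Consecutive ratio: -125/(-25) = 5, and -625/(-125) = 5, so r = 5.
Then A·5^1 = -25 gives A = -5, and g(k) = -5·5^k.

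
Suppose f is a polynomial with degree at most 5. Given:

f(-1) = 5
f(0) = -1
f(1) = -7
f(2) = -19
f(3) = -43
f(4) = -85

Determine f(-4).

Write f(t) = at^5 + bt^4 + ct³ + dt² + et + p; the 6 given values yield a linear system in the 6 coefficients.
Solving, the top 2 coefficients vanish, and f(t) = -t³ - 5t - 1.
Then f(-4) = 83.

83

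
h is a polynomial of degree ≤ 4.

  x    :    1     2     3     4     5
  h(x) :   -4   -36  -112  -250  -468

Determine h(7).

Write h(x) = ax^4 + bx³ + cx² + dx + e; the 5 given values yield a linear system in the 5 coefficients.
Solving, the leading coefficient vanishes, and h(x) = -3x³ - 4x² + x + 2.
Then h(7) = -1216.

-1216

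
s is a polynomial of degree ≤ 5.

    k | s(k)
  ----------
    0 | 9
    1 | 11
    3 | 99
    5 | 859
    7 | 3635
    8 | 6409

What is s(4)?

329

Write s(k) = ak^5 + bk^4 + ck³ + dk² + ek + p; the 6 given values yield a linear system in the 6 coefficients.
Solving, the leading coefficient vanishes, and s(k) = 2k^4 - 4k³ + 4k² + 9.
Then s(4) = 329.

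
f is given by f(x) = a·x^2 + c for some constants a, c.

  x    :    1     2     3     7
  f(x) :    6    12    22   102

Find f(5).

From f(1) = 6 and f(2) = 12: 1a + c = 6 and 4a + c = 12.
Subtracting: 3a = 6, so a = 2; then c = 6 − 2·1 = 4.
So f(x) = 2x² + 4, and f(5) = 54.

54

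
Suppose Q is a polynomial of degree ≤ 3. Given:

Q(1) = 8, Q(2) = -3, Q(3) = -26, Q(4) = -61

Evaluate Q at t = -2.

Write Q(t) = at³ + bt² + ct + d; the 4 given values yield a linear system in the 4 coefficients.
Solving, the leading coefficient vanishes, and Q(t) = -6t² + 7t + 7.
Then Q(-2) = -31.

-31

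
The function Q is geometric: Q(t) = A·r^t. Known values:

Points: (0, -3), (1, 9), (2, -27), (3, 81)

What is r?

-3

Consecutive ratio: 9/(-3) = -3, and -27/9 = -3, so r = -3.
Then A·(-3)^0 = -3 gives A = -3, and Q(t) = -3·(-3)^t.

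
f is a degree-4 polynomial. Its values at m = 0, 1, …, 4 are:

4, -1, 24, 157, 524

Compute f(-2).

32

Write f(m) = am^4 + bm³ + cm² + dm + e; the 5 given values yield a linear system in the 5 coefficients.
Solving, f(m) = 2m^4 + m³ - 2m² - 6m + 4.
Then f(-2) = 32.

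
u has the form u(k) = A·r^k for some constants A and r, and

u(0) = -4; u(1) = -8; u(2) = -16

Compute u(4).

Consecutive ratio: -8/(-4) = 2, and -16/(-8) = 2, so r = 2.
Then A·2^0 = -4 gives A = -4, and u(k) = -4·2^k.
u(4) = -4·2^4 = -64.

-64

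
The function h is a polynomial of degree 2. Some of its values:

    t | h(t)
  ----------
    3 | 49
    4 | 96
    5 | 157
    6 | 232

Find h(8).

First differences: 47, 61, 75. Second differences: 14, 14.
Level-2 differences are constant, so h has degree 2.
Fitting a degree-2 polynomial gives h(t) = 7t² - 2t - 8.
Then h(8) = 424.

424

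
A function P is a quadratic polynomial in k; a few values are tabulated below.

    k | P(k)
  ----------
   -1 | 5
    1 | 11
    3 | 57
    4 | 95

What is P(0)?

3

Write P(k) = ak² + bk + c; the 4 given values yield a linear system in the 3 coefficients.
Solving, P(k) = 5k² + 3k + 3.
The constant term is P(0) = 3.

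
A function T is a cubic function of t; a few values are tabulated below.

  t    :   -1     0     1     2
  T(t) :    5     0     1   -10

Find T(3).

-51

Write T(t) = at³ + bt² + ct + d; the 4 given values yield a linear system in the 4 coefficients.
Solving, T(t) = -3t³ + 3t² + t.
Then T(3) = -51.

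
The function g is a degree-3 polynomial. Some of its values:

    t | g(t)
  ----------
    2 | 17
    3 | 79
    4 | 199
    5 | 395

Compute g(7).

Write g(t) = at³ + bt² + ct + d; the 4 given values yield a linear system in the 4 coefficients.
Solving, g(t) = 3t³ + 2t² - 5t - 5.
Then g(7) = 1087.

1087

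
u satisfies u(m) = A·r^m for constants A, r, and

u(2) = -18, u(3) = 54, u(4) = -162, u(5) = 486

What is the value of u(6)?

-1458

Consecutive ratio: 54/(-18) = -3, and -162/54 = -3, so r = -3.
Then A·(-3)^2 = -18 gives A = -2, and u(m) = -2·(-3)^m.
u(6) = -2·(-3)^6 = -1458.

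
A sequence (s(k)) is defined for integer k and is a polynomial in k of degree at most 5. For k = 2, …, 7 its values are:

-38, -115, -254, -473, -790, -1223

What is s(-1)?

First differences: -77, -139, -219, -317, -433. Second differences: -62, -80, -98, -116. Third differences: -18, -18, -18.
Level-3 differences are constant, so s has degree 3.
Fitting a degree-3 polynomial gives s(k) = -3k³ - 4k² + 2.
Then s(-1) = 1.

1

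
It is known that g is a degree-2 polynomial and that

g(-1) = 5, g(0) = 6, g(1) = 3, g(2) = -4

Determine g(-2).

0

Write g(n) = an² + bn + c; the 4 given values yield a linear system in the 3 coefficients.
Solving, g(n) = -2n² - n + 6.
Then g(-2) = 0.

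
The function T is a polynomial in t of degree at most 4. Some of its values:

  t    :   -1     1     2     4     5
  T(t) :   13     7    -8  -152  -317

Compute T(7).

Write T(t) = at^4 + bt³ + ct² + dt + e; the 5 given values yield a linear system in the 5 coefficients.
Solving, the leading coefficient vanishes, and T(t) = -3t³ + 2t² + 8.
Then T(7) = -923.

-923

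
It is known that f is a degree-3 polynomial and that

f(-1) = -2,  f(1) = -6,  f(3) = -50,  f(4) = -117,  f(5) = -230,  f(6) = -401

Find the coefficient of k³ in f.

Write f(k) = ak³ + bk² + ck + d; the 6 given values yield a linear system in the 4 coefficients.
Solving, f(k) = -2k³ + k² - 5.
The coefficient of k³ is -2.

-2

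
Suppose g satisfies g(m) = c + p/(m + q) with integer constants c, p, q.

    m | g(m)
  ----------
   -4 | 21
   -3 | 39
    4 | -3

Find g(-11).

(g(m) − c)(m + q) = p for each data point; the three points give a linear system in c and q, then p follows.
Solving: c = 3, q = 2, p = -36, so g(m) = 3 − 36/(m + 2).
Then g(-11) = 3 − 36/(-9) = 7.

7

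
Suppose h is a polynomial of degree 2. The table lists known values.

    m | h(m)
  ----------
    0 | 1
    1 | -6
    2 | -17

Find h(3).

Write h(m) = am² + bm + c; the 3 given values yield a linear system in the 3 coefficients.
Solving, h(m) = -2m² - 5m + 1.
Then h(3) = -32.

-32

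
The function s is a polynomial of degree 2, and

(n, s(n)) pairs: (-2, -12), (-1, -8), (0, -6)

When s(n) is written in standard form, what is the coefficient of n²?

Write s(n) = an² + bn + c; the 3 given values yield a linear system in the 3 coefficients.
Solving, s(n) = -n² + n - 6.
The coefficient of n² is -1.

-1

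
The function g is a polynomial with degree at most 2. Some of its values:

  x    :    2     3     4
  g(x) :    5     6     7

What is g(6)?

First differences: 1, 1.
Level-1 differences are constant, so g has degree 1.
Fitting a degree-1 polynomial gives g(x) = x + 3.
Then g(6) = 9.

9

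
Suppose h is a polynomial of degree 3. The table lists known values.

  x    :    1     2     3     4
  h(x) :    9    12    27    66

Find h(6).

264

Write h(x) = ax³ + bx² + cx + d; the 4 given values yield a linear system in the 4 coefficients.
Solving, h(x) = 2x³ - 6x² + 7x + 6.
Then h(6) = 264.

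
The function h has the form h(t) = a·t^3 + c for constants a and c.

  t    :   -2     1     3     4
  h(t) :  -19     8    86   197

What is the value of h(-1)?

2

From h(-2) = -19 and h(1) = 8: -8a + c = -19 and 1a + c = 8.
Subtracting: 9a = 27, so a = 3; then c = -19 − 3·(-8) = 5.
So h(t) = 3t³ + 5, and h(-1) = 2.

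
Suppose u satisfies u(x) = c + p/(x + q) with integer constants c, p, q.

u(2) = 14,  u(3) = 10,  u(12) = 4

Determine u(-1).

-22

(u(x) − c)(x + q) = p for each data point; the three points give a linear system in c and q, then p follows.
Solving: c = 2, q = 0, p = 24, so u(x) = 2 + 24/(x + 0).
Then u(-1) = 2 + 24/(-1) = -22.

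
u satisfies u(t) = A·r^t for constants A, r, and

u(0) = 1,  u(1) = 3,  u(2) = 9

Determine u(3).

27

Consecutive ratio: 3/1 = 3, and 9/3 = 3, so r = 3.
Then A·3^0 = 1 gives A = 1, and u(t) = 1·3^t.
u(3) = 1·3^3 = 27.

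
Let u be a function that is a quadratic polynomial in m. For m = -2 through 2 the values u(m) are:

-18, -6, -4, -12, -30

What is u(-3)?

-40

Write u(m) = am² + bm + c; the 5 given values yield a linear system in the 3 coefficients.
Solving, u(m) = -5m² - 3m - 4.
Then u(-3) = -40.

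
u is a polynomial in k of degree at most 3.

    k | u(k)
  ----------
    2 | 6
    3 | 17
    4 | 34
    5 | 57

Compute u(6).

86

Write u(k) = ak³ + bk² + ck + d; the 4 given values yield a linear system in the 4 coefficients.
Solving, the leading coefficient vanishes, and u(k) = 3k² - 4k + 2.
Then u(6) = 86.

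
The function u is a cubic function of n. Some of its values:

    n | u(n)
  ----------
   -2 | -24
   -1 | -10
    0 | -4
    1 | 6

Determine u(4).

Write u(n) = an³ + bn² + cn + d; the 4 given values yield a linear system in the 4 coefficients.
Solving, u(n) = 2n³ + 2n² + 6n - 4.
Then u(4) = 180.

180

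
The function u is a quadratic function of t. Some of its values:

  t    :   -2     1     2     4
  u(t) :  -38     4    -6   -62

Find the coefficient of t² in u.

-6

Write u(t) = at² + bt + c; the 4 given values yield a linear system in the 3 coefficients.
Solving, u(t) = -6t² + 8t + 2.
The coefficient of t² is -6.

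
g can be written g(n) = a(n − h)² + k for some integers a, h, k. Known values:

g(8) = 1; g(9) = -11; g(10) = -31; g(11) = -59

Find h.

First differences -12, -20, -28; second difference -8 = 2a, so a = -4.
Expanding, the n-coefficient is −2ah = 8h; matching it to the data gives h = 7, and then k = 5.
So g(n) = -4(n − 7)² + 5.
Hence h = 7.

7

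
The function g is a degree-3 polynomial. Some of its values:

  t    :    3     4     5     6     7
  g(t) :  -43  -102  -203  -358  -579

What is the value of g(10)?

First differences: -59, -101, -155, -221. Second differences: -42, -54, -66. Third differences: -12, -12.
Level-3 differences are constant, so g has degree 3.
Fitting a degree-3 polynomial gives g(t) = -2t³ + 3t² - 6t + 2.
Then g(10) = -1758.

-1758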